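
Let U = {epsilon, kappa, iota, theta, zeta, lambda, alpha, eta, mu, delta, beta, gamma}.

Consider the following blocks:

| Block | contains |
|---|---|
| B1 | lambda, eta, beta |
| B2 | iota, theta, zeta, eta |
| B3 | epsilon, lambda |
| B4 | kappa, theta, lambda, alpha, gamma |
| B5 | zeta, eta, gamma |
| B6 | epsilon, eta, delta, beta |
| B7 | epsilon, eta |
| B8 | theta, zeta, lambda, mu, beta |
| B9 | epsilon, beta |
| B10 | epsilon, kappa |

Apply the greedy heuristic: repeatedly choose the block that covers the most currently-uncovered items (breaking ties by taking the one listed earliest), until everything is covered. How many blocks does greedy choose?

Greedy: pick B4 (covers 5 new) → pick B6 (covers 4 new) → pick B2 (covers 2 new) → pick B8 (covers 1 new). Total picks: 4.

4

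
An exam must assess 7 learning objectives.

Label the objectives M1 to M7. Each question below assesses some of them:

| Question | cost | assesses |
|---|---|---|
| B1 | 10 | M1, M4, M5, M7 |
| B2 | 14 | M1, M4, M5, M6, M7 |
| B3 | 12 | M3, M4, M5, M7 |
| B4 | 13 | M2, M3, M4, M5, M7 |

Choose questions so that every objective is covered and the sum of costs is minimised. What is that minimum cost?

B2, B4 together cover every objective (B2 ∪ B4 = {M1, M2, M3, M4, M5, M6, M7}); total cost 14 + 13 = 27.
The greedy pick B1, B4, B2 costs 37; no covering selection beats 27.

27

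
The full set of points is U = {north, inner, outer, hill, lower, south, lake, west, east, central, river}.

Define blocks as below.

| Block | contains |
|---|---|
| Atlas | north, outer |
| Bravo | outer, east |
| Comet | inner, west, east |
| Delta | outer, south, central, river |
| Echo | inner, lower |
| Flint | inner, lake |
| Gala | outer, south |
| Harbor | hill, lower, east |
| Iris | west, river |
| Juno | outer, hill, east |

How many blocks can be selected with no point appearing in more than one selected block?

4

Flint, Gala, Harbor, Iris are pairwise disjoint (Flint={inner,lake}; Gala={outer,south}; Harbor={hill,lower,east}; Iris={west,river}).
Every remaining block overlaps one of these, and no 5 of the listed blocks are pairwise disjoint, so 4 is the maximum.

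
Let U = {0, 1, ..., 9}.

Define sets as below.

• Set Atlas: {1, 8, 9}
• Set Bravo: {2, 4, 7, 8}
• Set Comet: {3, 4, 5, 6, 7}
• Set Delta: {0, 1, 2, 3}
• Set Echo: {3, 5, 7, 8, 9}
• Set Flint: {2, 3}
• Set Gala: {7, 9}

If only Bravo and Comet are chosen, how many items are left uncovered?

3

Union of Bravo, Comet = {2, 3, 4, 5, 6, 7, 8}.
Not covered: 0, 1, 9 — 3 items.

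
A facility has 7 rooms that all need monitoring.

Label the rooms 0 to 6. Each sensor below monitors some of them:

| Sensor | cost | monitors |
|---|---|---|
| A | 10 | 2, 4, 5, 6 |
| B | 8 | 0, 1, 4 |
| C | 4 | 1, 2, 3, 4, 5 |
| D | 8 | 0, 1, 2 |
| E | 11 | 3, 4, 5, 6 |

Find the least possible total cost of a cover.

D, E together cover every room (D ∪ E = {0, 1, 2, 3, 4, 5, 6}); total cost 8 + 11 = 19.
The greedy pick C, B, A costs 22; no covering selection beats 19.

19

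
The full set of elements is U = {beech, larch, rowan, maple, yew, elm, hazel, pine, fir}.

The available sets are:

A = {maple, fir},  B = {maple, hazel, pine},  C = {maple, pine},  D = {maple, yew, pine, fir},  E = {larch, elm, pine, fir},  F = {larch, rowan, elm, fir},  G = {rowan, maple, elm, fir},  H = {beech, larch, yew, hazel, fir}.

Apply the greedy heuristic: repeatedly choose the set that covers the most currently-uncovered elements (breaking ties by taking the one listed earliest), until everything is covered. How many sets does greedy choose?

Greedy: pick H (covers 5 new) → pick G (covers 3 new) → pick B (covers 1 new). Total picks: 3.

3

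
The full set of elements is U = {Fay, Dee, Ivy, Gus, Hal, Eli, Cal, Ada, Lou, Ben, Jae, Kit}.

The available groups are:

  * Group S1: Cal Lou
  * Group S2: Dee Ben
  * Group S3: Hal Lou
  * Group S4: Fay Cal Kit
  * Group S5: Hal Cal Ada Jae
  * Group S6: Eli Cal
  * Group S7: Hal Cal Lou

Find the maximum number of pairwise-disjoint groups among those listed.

3

S2, S3, S6 are pairwise disjoint (S2={Dee,Ben}; S3={Hal,Lou}; S6={Eli,Cal}).
Every remaining group overlaps one of these, and no 4 of the listed groups are pairwise disjoint, so 3 is the maximum.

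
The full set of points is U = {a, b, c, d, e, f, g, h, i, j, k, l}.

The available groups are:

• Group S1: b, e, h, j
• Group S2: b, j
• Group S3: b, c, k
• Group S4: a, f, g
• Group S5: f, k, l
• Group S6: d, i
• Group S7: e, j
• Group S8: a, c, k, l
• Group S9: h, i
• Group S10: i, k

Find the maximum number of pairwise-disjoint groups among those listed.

S3, S4, S7, S9 are pairwise disjoint (S3={b,c,k}; S4={a,f,g}; S7={e,j}; S9={h,i}).
Every remaining group overlaps one of these, and no 5 of the listed groups are pairwise disjoint, so 4 is the maximum.

4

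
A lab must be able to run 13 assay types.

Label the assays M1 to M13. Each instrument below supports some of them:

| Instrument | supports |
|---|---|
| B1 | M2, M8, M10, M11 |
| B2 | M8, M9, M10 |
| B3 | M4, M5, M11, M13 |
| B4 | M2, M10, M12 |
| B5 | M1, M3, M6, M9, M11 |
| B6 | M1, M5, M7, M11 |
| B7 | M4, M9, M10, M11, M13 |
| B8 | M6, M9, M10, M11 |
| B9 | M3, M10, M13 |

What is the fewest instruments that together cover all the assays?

Take {B2, B3, B4, B5, B6}. Their union is {M1, M2, M3, M4, M5, M6, M7, M8, M9, M10, M11, M12, M13}, which is all 13 assays.
No 4 of the 9 instruments cover everything (all 126 combinations miss at least one assay), so 5 is optimal.

5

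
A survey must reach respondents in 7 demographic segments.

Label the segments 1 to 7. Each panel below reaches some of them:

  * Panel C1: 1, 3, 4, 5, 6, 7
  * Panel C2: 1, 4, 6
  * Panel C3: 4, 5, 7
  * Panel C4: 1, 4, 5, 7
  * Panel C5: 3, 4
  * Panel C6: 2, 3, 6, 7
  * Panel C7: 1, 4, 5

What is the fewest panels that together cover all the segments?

Take {C6, C7}. Their union is {1, 2, 3, 4, 5, 6, 7}, which is all 7 segments.
No single panel has all 7 segments (the largest, C1, has 6), so 2 is optimal.

2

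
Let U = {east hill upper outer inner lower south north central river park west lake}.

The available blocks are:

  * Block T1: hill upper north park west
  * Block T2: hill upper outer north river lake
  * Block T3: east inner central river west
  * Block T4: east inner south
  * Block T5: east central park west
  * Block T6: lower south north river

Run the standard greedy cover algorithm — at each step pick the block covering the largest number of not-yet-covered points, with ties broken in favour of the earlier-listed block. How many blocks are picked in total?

4

Greedy: pick T2 (covers 6 new) → pick T3 (covers 4 new) → pick T6 (covers 2 new) → pick T1 (covers 1 new). Total picks: 4.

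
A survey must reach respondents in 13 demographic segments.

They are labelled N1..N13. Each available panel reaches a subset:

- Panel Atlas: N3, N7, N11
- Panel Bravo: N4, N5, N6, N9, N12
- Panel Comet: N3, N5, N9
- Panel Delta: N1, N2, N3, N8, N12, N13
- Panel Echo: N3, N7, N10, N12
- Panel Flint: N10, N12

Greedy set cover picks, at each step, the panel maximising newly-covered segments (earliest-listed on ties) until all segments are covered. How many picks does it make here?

4

Greedy: pick Delta (covers 6 new) → pick Bravo (covers 4 new) → pick Atlas (covers 2 new) → pick Echo (covers 1 new). Total picks: 4.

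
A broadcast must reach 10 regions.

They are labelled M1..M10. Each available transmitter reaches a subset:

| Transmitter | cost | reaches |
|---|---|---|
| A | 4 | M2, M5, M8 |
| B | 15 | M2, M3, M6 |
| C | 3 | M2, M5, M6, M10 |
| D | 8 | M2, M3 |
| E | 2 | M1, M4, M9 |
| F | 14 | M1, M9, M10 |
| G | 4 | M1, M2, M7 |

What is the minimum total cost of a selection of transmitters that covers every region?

21

A, C, D, E, G together cover every region (A ∪ C ∪ D ∪ E ∪ G = {M1, M2, M3, M4, M5, M6, M7, M8, M9, M10}); total cost 4 + 3 + 8 + 2 + 4 = 21.
No covering selection has total cost below 21.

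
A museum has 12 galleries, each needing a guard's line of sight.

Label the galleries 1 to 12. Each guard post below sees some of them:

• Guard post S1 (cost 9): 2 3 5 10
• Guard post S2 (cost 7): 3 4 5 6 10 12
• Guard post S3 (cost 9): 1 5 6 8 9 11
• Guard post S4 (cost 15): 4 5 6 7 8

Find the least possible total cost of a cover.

S1, S2, S3, S4 together cover every gallery (S1 ∪ S2 ∪ S3 ∪ S4 = {1, 2, 3, 4, 5, 6, 7, 8, 9, 10, 11, 12}); total cost 9 + 7 + 9 + 15 = 40.
No covering selection has total cost below 40.

40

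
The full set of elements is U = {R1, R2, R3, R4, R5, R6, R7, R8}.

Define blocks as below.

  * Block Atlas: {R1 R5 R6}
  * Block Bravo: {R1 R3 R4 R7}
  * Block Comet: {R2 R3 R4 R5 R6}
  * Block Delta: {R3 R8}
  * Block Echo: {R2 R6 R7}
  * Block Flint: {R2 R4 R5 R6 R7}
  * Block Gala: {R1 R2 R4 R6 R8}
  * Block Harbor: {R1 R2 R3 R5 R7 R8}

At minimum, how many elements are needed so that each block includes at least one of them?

The 2 elements {R3, R6} hit every block.
The blocks Delta, Flint are pairwise disjoint, so any hitting set needs a separate element for each — at least 2. Hence 2 is optimal.

2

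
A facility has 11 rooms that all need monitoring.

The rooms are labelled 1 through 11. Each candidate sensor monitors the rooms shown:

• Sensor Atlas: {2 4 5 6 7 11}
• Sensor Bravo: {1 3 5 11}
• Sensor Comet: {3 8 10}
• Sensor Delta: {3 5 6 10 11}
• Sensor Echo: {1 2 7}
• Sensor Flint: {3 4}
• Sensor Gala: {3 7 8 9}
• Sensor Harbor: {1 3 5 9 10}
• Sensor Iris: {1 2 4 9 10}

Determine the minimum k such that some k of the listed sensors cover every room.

3

Atlas and Comet and Iris together: Atlas ∪ Comet ∪ Iris = {1, 2, 3, 4, 5, 6, 7, 8, 9, 10, 11} — every room is covered.
No 2 of the 9 sensors cover everything (all 36 combinations miss at least one room), so 3 is optimal.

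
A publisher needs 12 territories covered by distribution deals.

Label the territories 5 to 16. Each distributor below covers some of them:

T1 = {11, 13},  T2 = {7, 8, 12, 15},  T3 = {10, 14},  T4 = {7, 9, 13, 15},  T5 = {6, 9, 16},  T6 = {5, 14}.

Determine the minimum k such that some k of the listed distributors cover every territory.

5

T1 and T2 and T3 and T5 and T6 together: T1 ∪ T2 ∪ T3 ∪ T5 ∪ T6 = {5, 6, 7, 8, 9, 10, 11, 12, 13, 14, 15, 16} — every territory is covered.
No 4 of the 6 distributors cover everything (all 15 combinations miss at least one territory), so 5 is optimal.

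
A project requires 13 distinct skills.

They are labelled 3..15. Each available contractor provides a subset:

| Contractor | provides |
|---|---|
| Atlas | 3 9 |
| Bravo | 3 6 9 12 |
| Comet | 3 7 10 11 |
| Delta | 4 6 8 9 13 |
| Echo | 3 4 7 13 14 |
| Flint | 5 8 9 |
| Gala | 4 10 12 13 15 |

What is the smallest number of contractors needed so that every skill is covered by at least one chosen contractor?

Bravo and Comet and Echo and Flint and Gala together: Bravo ∪ Comet ∪ Echo ∪ Flint ∪ Gala = {3, 4, 5, 6, 7, 8, 9, 10, 11, 12, 13, 14, 15} — every skill is covered.
No 4 of the 7 contractors cover everything (all 35 combinations miss at least one skill), so 5 is optimal.

5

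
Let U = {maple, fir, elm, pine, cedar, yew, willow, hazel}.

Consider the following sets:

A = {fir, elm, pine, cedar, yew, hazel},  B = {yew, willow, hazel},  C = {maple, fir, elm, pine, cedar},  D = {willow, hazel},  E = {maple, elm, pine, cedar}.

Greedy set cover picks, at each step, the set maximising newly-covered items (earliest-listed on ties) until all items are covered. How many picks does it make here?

Greedy: pick A (covers 6 new) → pick B (covers 1 new) → pick C (covers 1 new). Total picks: 3.
(The true minimum cover uses only 2 sets, so greedy is not optimal here.)

3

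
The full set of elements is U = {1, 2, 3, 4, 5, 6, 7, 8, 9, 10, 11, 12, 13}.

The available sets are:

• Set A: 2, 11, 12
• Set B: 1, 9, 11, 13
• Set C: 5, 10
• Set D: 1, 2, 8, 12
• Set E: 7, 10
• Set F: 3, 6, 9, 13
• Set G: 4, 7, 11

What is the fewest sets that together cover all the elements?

C, D, F, and G cover everything between them: the union {1, 2, 3, 4, 5, 6, 7, 8, 9, 10, 11, 12, 13} is all of U.
Each set has at most 4 elements, and 3·4 = 12 < 13 — so at least 4 sets are needed, and 4 is optimal.

4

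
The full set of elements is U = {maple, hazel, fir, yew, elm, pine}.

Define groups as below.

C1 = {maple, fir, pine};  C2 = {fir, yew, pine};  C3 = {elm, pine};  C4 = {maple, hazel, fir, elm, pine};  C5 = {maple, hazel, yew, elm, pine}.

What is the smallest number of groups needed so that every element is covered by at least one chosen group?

C4 and C5 together: C4 ∪ C5 = {maple, hazel, fir, yew, elm, pine} — every element is covered.
No single group has all 6 elements (the largest, C4, has 5), so 2 is optimal.

2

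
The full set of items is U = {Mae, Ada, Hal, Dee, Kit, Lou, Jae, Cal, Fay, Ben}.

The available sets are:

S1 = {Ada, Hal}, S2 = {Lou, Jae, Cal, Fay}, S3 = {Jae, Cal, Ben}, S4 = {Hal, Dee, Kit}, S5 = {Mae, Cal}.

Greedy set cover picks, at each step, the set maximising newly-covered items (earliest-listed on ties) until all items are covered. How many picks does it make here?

Greedy: pick S2 (covers 4 new) → pick S4 (covers 3 new) → pick S1 (covers 1 new) → pick S3 (covers 1 new) → pick S5 (covers 1 new). Total picks: 5.

5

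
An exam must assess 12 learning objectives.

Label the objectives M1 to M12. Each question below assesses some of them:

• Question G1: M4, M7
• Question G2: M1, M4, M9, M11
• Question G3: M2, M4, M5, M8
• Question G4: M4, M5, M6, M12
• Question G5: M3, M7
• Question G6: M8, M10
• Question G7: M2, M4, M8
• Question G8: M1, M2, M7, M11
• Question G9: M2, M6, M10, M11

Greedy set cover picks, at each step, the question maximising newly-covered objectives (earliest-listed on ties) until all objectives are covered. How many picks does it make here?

5

Greedy: pick G2 (covers 4 new) → pick G3 (covers 3 new) → pick G4 (covers 2 new) → pick G5 (covers 2 new) → pick G6 (covers 1 new). Total picks: 5.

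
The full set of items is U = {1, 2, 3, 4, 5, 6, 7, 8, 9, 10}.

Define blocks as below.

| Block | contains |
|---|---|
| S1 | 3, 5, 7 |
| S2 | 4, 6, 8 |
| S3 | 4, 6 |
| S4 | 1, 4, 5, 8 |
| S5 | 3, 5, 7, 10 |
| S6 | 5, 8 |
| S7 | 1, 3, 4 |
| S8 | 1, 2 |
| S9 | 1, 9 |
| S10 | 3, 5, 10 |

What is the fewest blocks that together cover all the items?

S2 and S5 and S8 and S9 together: S2 ∪ S5 ∪ S8 ∪ S9 = {1, 2, 3, 4, 5, 6, 7, 8, 9, 10} — every item is covered.
No 3 of the 10 blocks cover everything (all 120 combinations miss at least one item), so 4 is optimal.

4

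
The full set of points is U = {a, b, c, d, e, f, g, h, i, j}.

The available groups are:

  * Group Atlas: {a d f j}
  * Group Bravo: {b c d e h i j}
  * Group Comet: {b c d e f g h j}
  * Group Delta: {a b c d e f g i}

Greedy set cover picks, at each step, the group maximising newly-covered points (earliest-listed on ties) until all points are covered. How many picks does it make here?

2

Greedy: pick Comet (covers 8 new) → pick Delta (covers 2 new). Total picks: 2.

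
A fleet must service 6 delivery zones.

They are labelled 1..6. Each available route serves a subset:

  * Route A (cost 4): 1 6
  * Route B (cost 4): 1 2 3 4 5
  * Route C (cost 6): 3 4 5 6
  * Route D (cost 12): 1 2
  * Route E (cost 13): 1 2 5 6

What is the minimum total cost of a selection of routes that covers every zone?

8

A, B together cover every zone (A ∪ B = {1, 2, 3, 4, 5, 6}); total cost 4 + 4 = 8.
No covering selection has total cost below 8.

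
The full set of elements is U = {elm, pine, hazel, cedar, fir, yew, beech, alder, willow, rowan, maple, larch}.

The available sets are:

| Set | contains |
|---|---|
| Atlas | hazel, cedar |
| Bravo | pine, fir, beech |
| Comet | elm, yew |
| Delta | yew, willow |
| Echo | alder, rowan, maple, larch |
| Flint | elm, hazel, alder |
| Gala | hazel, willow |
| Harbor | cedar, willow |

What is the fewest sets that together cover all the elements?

5

Take {Atlas, Bravo, Comet, Echo, Gala}. Their union is {elm, pine, hazel, cedar, fir, yew, beech, alder, willow, rowan, maple, larch}, which is all 12 elements.
No 4 of the 8 sets cover everything (all 70 combinations miss at least one element), so 5 is optimal.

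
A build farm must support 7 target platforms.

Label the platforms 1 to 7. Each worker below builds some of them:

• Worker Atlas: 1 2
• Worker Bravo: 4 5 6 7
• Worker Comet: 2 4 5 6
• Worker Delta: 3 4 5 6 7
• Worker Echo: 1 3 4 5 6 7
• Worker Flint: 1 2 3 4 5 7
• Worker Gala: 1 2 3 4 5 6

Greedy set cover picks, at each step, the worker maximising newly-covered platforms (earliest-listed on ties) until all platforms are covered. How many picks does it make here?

Greedy: pick Echo (covers 6 new) → pick Atlas (covers 1 new). Total picks: 2.

2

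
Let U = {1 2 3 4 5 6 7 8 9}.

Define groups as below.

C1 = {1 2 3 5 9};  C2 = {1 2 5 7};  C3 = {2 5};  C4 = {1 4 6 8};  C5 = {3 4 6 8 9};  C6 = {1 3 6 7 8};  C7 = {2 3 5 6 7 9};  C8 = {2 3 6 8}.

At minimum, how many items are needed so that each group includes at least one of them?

2

H = {2, 8} meets every group (each contains at least one member of H), and |H| = 2.
The groups C3, C4 are pairwise disjoint, so any hitting set needs a separate item for each — at least 2. Hence 2 is optimal.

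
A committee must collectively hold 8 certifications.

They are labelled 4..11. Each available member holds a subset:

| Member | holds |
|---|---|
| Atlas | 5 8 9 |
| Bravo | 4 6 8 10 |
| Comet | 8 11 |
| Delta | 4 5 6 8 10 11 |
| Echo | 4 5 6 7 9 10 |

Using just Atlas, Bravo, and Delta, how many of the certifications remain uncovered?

1

Union of Atlas, Bravo, Delta = {4, 5, 6, 8, 9, 10, 11}.
Not covered: 7 — 1 certification.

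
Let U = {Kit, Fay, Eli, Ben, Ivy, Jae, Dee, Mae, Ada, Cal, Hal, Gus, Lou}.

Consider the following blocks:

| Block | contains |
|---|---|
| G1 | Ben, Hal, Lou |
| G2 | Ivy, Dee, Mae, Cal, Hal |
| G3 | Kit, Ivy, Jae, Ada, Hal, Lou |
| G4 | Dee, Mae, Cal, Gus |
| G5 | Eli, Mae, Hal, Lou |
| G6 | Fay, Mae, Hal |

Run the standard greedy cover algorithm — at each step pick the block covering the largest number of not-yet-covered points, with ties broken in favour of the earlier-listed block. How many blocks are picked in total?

Greedy: pick G3 (covers 6 new) → pick G4 (covers 4 new) → pick G1 (covers 1 new) → pick G5 (covers 1 new) → pick G6 (covers 1 new). Total picks: 5.

5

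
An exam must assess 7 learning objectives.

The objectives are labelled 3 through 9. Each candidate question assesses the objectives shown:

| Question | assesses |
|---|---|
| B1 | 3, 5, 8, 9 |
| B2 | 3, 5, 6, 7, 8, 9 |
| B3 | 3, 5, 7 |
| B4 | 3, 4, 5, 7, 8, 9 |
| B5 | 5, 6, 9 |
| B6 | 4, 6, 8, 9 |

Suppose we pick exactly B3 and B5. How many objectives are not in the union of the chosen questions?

2

Union of B3, B5 = {3, 5, 6, 7, 9}.
Not covered: 4, 8 — 2 objectives.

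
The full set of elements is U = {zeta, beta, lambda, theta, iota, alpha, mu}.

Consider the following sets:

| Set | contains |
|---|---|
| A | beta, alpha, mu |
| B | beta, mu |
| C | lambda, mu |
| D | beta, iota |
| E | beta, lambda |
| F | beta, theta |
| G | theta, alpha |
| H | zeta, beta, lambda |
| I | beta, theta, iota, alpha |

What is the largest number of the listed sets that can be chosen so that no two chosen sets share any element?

C, D, G are pairwise disjoint (C={lambda,mu}; D={beta,iota}; G={theta,alpha}).
Every remaining set overlaps one of these, and no 4 of the listed sets are pairwise disjoint, so 3 is the maximum.

3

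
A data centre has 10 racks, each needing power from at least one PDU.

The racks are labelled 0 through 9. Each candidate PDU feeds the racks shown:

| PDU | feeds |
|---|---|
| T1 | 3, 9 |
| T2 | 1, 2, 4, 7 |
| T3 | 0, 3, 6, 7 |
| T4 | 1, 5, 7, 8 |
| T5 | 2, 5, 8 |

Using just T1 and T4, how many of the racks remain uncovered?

Union of T1, T4 = {1, 3, 5, 7, 8, 9}.
Not covered: 0, 2, 4, 6 — 4 racks.

4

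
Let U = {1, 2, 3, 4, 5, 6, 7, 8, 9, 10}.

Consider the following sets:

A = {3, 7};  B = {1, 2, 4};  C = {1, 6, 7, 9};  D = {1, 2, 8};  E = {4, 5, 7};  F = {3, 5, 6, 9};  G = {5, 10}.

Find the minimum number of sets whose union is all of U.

D, E, F, and G cover everything between them: the union {1, 2, 3, 4, 5, 6, 7, 8, 9, 10} is all of U.
No 3 of the 7 sets cover everything (all 35 combinations miss at least one point), so 4 is optimal.

4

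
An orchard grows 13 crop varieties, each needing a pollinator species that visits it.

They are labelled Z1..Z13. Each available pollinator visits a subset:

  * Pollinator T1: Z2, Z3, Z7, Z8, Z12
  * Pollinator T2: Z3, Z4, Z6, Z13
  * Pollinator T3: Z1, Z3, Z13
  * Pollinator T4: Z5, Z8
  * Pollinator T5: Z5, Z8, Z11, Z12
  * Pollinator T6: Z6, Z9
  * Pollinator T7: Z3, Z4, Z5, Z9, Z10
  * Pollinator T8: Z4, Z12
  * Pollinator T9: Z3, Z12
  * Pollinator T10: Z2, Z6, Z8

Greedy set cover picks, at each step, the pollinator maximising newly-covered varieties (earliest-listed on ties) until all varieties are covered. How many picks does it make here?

5

Greedy: pick T1 (covers 5 new) → pick T7 (covers 4 new) → pick T2 (covers 2 new) → pick T3 (covers 1 new) → pick T5 (covers 1 new). Total picks: 5.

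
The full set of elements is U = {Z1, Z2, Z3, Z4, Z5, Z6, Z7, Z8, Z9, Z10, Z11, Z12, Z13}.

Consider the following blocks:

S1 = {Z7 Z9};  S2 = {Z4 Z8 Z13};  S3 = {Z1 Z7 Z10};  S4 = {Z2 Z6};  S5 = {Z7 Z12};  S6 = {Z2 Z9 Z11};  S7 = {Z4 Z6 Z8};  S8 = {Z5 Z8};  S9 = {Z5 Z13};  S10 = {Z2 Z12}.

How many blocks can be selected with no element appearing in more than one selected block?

S5, S6, S7, S9 are pairwise disjoint (S5={Z7,Z12}; S6={Z2,Z9,Z11}; S7={Z4,Z6,Z8}; S9={Z5,Z13}).
Every remaining block overlaps one of these, and no 5 of the listed blocks are pairwise disjoint, so 4 is the maximum.

4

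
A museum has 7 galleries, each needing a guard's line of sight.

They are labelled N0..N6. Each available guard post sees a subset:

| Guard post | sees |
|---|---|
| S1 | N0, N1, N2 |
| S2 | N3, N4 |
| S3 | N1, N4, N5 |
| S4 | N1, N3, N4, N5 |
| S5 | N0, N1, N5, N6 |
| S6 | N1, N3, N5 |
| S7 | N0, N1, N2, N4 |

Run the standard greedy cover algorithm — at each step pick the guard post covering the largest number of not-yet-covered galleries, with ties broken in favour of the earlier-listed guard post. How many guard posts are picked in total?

3

Greedy: pick S4 (covers 4 new) → pick S1 (covers 2 new) → pick S5 (covers 1 new). Total picks: 3.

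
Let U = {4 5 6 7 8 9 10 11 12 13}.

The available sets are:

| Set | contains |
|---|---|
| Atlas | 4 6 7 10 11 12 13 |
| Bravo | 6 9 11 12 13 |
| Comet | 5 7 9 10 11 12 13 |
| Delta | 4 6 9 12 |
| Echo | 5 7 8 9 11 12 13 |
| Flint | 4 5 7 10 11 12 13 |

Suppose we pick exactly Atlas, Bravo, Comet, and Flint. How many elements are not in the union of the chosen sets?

Union of Atlas, Bravo, Comet, Flint = {4, 5, 6, 7, 9, 10, 11, 12, 13}.
Not covered: 8 — 1 element.

1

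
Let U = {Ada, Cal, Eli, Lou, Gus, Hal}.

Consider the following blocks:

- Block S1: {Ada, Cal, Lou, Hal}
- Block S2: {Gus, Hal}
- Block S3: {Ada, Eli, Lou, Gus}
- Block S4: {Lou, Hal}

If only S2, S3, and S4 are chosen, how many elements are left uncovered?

Union of S2, S3, S4 = {Ada, Eli, Lou, Gus, Hal}.
Not covered: Cal — 1 element.

1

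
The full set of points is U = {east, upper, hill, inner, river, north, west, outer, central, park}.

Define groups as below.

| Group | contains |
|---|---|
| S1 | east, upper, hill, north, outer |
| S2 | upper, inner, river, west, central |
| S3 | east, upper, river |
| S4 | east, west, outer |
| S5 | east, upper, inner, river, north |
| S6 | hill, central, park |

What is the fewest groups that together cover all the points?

3

S1, S2, and S6 cover everything between them: the union {east, upper, hill, inner, river, north, west, outer, central, park} is all of U.
Only S6 contains park, so S6 is forced; the remaining 7 points need at least 2 more groups (each remaining group adds at most 5) — so at least 3 groups are needed, and 3 is optimal.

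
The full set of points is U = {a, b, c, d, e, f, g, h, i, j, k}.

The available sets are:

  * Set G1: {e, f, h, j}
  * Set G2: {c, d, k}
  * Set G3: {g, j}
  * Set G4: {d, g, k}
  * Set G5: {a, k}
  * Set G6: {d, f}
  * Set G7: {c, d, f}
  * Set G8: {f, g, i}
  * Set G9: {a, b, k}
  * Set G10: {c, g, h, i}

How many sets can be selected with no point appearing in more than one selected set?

3

G3, G5, G7 are pairwise disjoint (G3={g,j}; G5={a,k}; G7={c,d,f}).
Every remaining set overlaps one of these, and no 4 of the listed sets are pairwise disjoint, so 3 is the maximum.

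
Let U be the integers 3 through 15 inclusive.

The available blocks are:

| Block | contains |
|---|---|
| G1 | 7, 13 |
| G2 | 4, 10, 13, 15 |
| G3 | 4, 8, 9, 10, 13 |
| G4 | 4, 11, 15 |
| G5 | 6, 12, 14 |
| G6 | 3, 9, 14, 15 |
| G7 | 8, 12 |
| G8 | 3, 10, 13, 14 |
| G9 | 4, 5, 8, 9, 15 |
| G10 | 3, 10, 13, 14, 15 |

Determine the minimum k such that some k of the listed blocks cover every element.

5

Take {G1, G4, G5, G9, G10}. Their union is {3, 4, 5, 6, 7, 8, 9, 10, 11, 12, 13, 14, 15}, which is all 13 elements.
No 4 of the 10 blocks cover everything (all 210 combinations miss at least one element), so 5 is optimal.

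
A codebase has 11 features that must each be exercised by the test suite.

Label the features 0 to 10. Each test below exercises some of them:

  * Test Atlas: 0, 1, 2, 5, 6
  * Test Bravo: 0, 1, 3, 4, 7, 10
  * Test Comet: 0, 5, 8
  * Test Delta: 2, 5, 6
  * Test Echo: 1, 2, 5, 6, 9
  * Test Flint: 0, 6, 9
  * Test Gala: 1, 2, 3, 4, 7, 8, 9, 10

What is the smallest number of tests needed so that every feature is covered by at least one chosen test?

Take {Atlas, Gala}. Their union is {0, 1, 2, 3, 4, 5, 6, 7, 8, 9, 10}, which is all 11 features.
No single test has all 11 features (the largest, Gala, has 8), so 2 is optimal.

2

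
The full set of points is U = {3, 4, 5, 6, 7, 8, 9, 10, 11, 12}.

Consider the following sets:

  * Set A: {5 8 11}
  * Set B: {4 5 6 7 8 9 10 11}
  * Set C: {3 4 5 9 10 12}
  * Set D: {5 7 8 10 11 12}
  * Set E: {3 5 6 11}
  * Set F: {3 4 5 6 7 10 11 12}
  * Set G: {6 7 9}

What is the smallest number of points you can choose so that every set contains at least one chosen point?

2

The 2 points {5, 7} hit every set.
The sets A, G are pairwise disjoint, so any hitting set needs a separate point for each — at least 2. Hence 2 is optimal.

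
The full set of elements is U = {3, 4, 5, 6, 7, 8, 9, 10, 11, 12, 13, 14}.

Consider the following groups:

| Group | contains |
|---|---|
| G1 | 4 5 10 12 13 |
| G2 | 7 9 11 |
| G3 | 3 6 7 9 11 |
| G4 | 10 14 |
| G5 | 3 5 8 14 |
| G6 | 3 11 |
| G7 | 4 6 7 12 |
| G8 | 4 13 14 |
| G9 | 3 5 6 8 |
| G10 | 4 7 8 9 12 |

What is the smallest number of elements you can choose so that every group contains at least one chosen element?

4

H = {3, 11, 12, 14} meets every group (each contains at least one member of H), and |H| = 4.
No choice of 3 elements meets every group, so 4 is the minimum.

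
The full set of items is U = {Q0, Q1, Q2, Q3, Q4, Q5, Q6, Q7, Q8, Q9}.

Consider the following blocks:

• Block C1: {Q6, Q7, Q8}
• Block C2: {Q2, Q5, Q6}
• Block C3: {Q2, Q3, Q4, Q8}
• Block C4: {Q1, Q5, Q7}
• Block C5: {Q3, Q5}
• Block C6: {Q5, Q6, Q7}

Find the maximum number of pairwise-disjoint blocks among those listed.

C1, C5 are pairwise disjoint (C1={Q6,Q7,Q8}; C5={Q3,Q5}).
Every remaining block overlaps one of these, and no 3 of the listed blocks are pairwise disjoint, so 2 is the maximum.

2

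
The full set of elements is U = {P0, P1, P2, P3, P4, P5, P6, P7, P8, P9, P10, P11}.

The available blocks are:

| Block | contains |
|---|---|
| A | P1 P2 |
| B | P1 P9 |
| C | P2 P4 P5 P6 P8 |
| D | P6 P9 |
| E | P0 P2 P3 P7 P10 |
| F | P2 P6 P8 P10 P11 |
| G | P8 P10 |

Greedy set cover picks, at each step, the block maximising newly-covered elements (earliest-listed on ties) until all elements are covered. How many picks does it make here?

4

Greedy: pick C (covers 5 new) → pick E (covers 4 new) → pick B (covers 2 new) → pick F (covers 1 new). Total picks: 4.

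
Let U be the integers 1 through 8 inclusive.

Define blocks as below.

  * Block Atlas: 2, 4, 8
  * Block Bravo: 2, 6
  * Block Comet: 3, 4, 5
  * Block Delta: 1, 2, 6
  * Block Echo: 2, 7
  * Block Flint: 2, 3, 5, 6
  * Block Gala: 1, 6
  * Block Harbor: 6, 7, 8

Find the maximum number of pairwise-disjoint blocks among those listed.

3

Comet, Echo, Gala are pairwise disjoint (Comet={3,4,5}; Echo={2,7}; Gala={1,6}).
Every remaining block overlaps one of these, and no 4 of the listed blocks are pairwise disjoint, so 3 is the maximum.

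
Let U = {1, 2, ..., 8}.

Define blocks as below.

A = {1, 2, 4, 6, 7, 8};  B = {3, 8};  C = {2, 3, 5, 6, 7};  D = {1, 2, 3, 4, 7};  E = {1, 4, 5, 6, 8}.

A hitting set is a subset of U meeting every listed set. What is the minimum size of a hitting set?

2

H = {1, 3} meets every block (each contains at least one member of H), and |H| = 2.
No single element lies in every block, so at least 2 are needed and 2 is optimal.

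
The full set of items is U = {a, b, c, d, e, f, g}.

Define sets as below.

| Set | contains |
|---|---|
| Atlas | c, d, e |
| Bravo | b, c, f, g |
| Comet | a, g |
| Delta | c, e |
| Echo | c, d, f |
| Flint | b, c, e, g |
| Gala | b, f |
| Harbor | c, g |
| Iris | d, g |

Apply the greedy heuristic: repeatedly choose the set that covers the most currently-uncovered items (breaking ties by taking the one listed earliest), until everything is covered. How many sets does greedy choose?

3

Greedy: pick Bravo (covers 4 new) → pick Atlas (covers 2 new) → pick Comet (covers 1 new). Total picks: 3.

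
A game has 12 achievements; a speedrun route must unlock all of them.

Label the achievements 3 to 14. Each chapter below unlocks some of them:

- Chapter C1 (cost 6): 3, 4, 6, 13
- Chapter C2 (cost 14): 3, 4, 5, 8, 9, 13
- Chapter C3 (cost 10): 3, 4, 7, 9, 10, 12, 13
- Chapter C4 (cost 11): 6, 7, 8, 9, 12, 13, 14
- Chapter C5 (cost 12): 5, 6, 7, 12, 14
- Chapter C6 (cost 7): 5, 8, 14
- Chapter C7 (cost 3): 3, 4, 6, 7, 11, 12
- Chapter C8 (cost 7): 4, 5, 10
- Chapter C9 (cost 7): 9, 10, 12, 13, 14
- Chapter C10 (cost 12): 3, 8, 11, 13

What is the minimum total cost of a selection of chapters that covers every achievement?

C6, C7, C9 together cover every achievement (C6 ∪ C7 ∪ C9 = {3, 4, 5, 6, 7, 8, 9, 10, 11, 12, 13, 14}); total cost 7 + 3 + 7 = 17.
No covering selection has total cost below 17.

17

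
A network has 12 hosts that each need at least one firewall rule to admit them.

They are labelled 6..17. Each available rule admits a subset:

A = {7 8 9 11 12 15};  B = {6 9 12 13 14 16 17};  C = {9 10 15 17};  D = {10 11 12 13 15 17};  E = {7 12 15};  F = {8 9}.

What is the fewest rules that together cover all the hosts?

3

Take {A, B, D}. Their union is {6, 7, 8, 9, 10, 11, 12, 13, 14, 15, 16, 17}, which is all 12 hosts.
Only B contains 6, so B is forced; the remaining 5 hosts need at least 2 more rules (each remaining rule adds at most 4) — so at least 3 rules are needed, and 3 is optimal.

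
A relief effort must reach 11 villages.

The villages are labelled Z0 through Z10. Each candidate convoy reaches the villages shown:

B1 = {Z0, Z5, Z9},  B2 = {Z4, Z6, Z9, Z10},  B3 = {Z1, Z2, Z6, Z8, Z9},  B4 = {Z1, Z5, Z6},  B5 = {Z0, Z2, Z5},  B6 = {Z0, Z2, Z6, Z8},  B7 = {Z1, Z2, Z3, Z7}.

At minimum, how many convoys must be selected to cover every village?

4

B1 and B2 and B3 and B7 together: B1 ∪ B2 ∪ B3 ∪ B7 = {Z0, Z1, Z2, Z3, Z4, Z5, Z6, Z7, Z8, Z9, Z10} — every village is covered.
No 3 of the 7 convoys cover everything (all 35 combinations miss at least one village), so 4 is optimal.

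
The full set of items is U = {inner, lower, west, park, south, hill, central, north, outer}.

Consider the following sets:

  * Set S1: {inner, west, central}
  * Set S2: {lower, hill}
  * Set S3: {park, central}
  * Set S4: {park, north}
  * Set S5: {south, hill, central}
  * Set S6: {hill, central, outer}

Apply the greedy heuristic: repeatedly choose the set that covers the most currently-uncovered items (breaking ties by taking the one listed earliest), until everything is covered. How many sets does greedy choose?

5

Greedy: pick S1 (covers 3 new) → pick S2 (covers 2 new) → pick S4 (covers 2 new) → pick S5 (covers 1 new) → pick S6 (covers 1 new). Total picks: 5.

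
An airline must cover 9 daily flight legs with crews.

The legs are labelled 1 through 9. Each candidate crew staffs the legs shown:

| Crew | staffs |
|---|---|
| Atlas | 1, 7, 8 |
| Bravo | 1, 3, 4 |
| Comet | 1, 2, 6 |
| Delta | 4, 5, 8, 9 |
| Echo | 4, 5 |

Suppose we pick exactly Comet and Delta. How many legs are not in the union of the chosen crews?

Union of Comet, Delta = {1, 2, 4, 5, 6, 8, 9}.
Not covered: 3, 7 — 2 legs.

2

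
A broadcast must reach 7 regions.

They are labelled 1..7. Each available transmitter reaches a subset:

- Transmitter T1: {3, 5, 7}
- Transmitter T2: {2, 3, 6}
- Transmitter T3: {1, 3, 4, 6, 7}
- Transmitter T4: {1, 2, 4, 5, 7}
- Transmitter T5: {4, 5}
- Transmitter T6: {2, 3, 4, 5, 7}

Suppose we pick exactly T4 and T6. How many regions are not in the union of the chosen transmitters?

1

Union of T4, T6 = {1, 2, 3, 4, 5, 7}.
Not covered: 6 — 1 region.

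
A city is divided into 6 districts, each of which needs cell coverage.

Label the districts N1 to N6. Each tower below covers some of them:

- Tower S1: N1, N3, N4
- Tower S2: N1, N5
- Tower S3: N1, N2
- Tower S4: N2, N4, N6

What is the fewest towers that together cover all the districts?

3

S1 and S2 and S4 together: S1 ∪ S2 ∪ S4 = {N1, N2, N3, N4, N5, N6} — every district is covered.
Only S1 contains N3, so S1 is forced; the remaining 3 districts need at least 2 more towers (each remaining tower adds at most 2) — so at least 3 towers are needed, and 3 is optimal.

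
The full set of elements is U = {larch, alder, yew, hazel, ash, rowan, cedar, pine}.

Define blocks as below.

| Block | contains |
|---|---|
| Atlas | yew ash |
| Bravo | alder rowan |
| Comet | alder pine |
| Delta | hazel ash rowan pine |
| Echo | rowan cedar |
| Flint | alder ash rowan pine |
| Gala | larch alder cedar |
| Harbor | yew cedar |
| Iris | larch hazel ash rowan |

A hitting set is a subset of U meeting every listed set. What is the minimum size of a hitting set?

The 3 elements {alder, yew, rowan} hit every block.
The blocks Comet, Harbor, Iris are pairwise disjoint, so any hitting set needs a separate element for each — at least 3. Hence 3 is optimal.

3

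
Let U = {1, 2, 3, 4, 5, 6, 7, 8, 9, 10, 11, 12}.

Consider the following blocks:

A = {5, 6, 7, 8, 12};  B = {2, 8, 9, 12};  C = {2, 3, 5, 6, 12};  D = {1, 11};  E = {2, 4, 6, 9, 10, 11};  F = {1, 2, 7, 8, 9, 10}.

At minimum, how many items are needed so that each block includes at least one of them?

3

The 3 items {10, 11, 12} hit every block.
No choice of 2 items meets every block, so 3 is the minimum.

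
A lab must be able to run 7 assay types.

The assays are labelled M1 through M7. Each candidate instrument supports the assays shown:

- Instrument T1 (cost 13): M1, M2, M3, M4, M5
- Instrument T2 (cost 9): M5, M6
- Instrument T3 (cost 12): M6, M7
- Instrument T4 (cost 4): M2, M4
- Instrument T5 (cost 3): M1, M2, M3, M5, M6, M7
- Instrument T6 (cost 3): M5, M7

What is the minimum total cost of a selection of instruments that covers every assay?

T4, T5 together cover every assay (T4 ∪ T5 = {M1, M2, M3, M4, M5, M6, M7}); total cost 4 + 3 = 7.
No covering selection has total cost below 7.

7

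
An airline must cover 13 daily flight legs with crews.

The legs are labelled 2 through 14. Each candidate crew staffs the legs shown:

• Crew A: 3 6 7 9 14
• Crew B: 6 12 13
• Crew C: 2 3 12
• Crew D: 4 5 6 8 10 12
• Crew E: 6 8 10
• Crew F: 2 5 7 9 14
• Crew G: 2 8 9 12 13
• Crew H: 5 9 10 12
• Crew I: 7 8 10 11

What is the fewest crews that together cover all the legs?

4

Take {A, D, G, I}. Their union is {2, 3, 4, 5, 6, 7, 8, 9, 10, 11, 12, 13, 14}, which is all 13 legs.
Only I contains 11, so I is forced; the remaining 9 legs need at least 3 more crews (each remaining crew adds at most 4) — so at least 4 crews are needed, and 4 is optimal.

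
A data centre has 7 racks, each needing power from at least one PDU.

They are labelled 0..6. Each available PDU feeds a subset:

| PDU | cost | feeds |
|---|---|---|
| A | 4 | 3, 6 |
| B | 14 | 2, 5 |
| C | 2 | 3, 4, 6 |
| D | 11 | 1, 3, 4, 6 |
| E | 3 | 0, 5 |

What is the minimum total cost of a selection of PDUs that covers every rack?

28

B, D, E together cover every rack (B ∪ D ∪ E = {0, 1, 2, 3, 4, 5, 6}); total cost 14 + 11 + 3 = 28.
The greedy pick C, E, D, B costs 30; no covering selection beats 28.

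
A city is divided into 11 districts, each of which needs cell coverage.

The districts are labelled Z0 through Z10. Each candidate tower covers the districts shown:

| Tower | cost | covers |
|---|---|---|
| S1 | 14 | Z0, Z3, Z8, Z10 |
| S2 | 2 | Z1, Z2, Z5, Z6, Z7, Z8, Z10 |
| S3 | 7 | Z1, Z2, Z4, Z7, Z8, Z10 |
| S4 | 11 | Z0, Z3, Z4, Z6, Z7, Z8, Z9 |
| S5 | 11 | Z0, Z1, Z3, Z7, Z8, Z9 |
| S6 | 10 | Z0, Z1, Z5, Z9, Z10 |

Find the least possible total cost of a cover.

13

S2, S4 together cover every district (S2 ∪ S4 = {Z0, Z1, Z2, Z3, Z4, Z5, Z6, Z7, Z8, Z9, Z10}); total cost 2 + 11 = 13.
No covering selection has total cost below 13.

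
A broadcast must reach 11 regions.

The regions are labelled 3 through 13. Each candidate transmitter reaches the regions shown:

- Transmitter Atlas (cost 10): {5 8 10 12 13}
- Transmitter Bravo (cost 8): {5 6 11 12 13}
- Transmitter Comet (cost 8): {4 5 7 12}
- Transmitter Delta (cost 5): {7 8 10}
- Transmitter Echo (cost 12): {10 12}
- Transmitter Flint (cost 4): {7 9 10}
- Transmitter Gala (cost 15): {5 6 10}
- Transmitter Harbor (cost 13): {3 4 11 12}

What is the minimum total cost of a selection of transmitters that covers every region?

Bravo, Delta, Flint, Harbor together cover every region (Bravo ∪ Delta ∪ Flint ∪ Harbor = {3, 4, 5, 6, 7, 8, 9, 10, 11, 12, 13}); total cost 8 + 5 + 4 + 13 = 30.
No covering selection has total cost below 30.

30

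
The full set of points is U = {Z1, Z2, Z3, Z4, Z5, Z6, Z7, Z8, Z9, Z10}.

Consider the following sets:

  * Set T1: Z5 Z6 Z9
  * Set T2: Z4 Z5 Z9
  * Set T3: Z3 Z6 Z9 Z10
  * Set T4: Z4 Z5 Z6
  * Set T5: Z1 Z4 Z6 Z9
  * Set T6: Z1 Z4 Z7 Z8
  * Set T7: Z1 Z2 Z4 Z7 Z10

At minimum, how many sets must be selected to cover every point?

4

T3 and T4 and T6 and T7 together: T3 ∪ T4 ∪ T6 ∪ T7 = {Z1, Z2, Z3, Z4, Z5, Z6, Z7, Z8, Z9, Z10} — every point is covered.
No 3 of the 7 sets cover everything (all 35 combinations miss at least one point), so 4 is optimal.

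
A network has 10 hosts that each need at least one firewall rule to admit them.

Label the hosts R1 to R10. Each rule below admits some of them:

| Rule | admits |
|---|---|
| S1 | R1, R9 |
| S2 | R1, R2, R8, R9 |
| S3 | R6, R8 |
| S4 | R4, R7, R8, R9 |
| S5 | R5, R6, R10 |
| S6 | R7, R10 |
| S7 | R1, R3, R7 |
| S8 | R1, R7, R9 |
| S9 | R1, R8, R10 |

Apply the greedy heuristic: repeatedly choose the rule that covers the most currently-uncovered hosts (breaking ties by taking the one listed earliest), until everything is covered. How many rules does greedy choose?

Greedy: pick S2 (covers 4 new) → pick S5 (covers 3 new) → pick S4 (covers 2 new) → pick S7 (covers 1 new). Total picks: 4.

4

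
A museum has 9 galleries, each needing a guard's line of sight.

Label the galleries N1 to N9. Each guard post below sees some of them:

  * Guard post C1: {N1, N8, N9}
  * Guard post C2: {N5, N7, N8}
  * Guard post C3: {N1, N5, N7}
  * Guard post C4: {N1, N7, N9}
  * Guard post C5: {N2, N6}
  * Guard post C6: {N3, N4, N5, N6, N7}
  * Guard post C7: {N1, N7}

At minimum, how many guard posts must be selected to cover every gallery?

Take {C1, C5, C6}. Their union is {N1, N2, N3, N4, N5, N6, N7, N8, N9}, which is all 9 galleries.
Only C5 contains N2, so C5 is forced; the remaining 7 galleries need at least 2 more guard posts (each remaining guard post adds at most 4) — so at least 3 guard posts are needed, and 3 is optimal.

3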